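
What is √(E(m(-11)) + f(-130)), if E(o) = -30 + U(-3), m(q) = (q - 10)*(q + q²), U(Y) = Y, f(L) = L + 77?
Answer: I*√86 ≈ 9.2736*I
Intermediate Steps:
f(L) = 77 + L
m(q) = (-10 + q)*(q + q²)
E(o) = -33 (E(o) = -30 - 3 = -33)
√(E(m(-11)) + f(-130)) = √(-33 + (77 - 130)) = √(-33 - 53) = √(-86) = I*√86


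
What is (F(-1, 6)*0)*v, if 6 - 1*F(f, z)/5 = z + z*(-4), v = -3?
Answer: 0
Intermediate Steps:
F(f, z) = 30 + 15*z (F(f, z) = 30 - 5*(z + z*(-4)) = 30 - 5*(z - 4*z) = 30 - (-15)*z = 30 + 15*z)
(F(-1, 6)*0)*v = ((30 + 15*6)*0)*(-3) = ((30 + 90)*0)*(-3) = (120*0)*(-3) = 0*(-3) = 0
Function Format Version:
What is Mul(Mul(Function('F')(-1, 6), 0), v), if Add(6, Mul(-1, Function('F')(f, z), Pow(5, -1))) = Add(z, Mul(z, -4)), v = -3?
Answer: 0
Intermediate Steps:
Function('F')(f, z) = Add(30, Mul(15, z)) (Function('F')(f, z) = Add(30, Mul(-5, Add(z, Mul(z, -4)))) = Add(30, Mul(-5, Add(z, Mul(-4, z)))) = Add(30, Mul(-5, Mul(-3, z))) = Add(30, Mul(15, z)))
Mul(Mul(Function('F')(-1, 6), 0), v) = Mul(Mul(Add(30, Mul(15, 6)), 0), -3) = Mul(Mul(Add(30, 90), 0), -3) = Mul(Mul(120, 0), -3) = Mul(0, -3) = 0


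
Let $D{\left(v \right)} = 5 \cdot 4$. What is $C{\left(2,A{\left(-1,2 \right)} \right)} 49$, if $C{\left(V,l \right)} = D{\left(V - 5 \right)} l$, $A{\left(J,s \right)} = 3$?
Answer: $2940$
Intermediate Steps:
$D{\left(v \right)} = 20$
$C{\left(V,l \right)} = 20 l$
$C{\left(2,A{\left(-1,2 \right)} \right)} 49 = 20 \cdot 3 \cdot 49 = 60 \cdot 49 = 2940$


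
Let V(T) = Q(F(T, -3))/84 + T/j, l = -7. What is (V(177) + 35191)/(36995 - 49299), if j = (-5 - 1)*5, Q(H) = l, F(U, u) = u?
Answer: -2111101/738240 ≈ -2.8596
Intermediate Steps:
Q(H) = -7
j = -30 (j = -6*5 = -30)
V(T) = -1/12 - T/30 (V(T) = -7/84 + T/(-30) = -7*1/84 + T*(-1/30) = -1/12 - T/30)
(V(177) + 35191)/(36995 - 49299) = ((-1/12 - 1/30*177) + 35191)/(36995 - 49299) = ((-1/12 - 59/10) + 35191)/(-12304) = (-359/60 + 35191)*(-1/12304) = (2111101/60)*(-1/12304) = -2111101/738240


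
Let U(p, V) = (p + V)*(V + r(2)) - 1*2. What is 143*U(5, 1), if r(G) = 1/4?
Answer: 1573/2 ≈ 786.50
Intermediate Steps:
r(G) = ¼
U(p, V) = -2 + (¼ + V)*(V + p) (U(p, V) = (p + V)*(V + ¼) - 1*2 = (V + p)*(¼ + V) - 2 = (¼ + V)*(V + p) - 2 = -2 + (¼ + V)*(V + p))
143*U(5, 1) = 143*(-2 + 1² + (¼)*1 + (¼)*5 + 1*5) = 143*(-2 + 1 + ¼ + 5/4 + 5) = 143*(11/2) = 1573/2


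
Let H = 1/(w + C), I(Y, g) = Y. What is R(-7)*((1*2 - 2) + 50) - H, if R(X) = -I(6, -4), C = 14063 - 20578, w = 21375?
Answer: -4458001/14860 ≈ -300.00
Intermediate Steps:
C = -6515
R(X) = -6 (R(X) = -1*6 = -6)
H = 1/14860 (H = 1/(21375 - 6515) = 1/14860 ≈ 6.7295e-5)
R(-7)*((1*2 - 2) + 50) - H = -6*((1*2 - 2) + 50) - 1*1/14860 = -6*((2 - 2) + 50) - 1/14860 = -6*(0 + 50) - 1/14860 = -6*50 - 1/14860 = -300 - 1/14860 = -4458001/14860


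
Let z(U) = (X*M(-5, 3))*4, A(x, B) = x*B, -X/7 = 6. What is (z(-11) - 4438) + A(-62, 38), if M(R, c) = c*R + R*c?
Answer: -1754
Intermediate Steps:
X = -42 (X = -7*6 = -42)
M(R, c) = 2*R*c (M(R, c) = R*c + R*c = 2*R*c)
A(x, B) = B*x
z(U) = 5040 (z(U) = -84*(-5)*3*4 = -42*(-30)*4 = 1260*4 = 5040)
(z(-11) - 4438) + A(-62, 38) = (5040 - 4438) + 38*(-62) = 602 - 2356 = -1754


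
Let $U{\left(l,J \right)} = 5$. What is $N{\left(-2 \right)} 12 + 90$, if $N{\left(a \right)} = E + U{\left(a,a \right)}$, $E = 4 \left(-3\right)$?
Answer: $6$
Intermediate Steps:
$E = -12$
$N{\left(a \right)} = -7$ ($N{\left(a \right)} = -12 + 5 = -7$)
$N{\left(-2 \right)} 12 + 90 = \left(-7\right) 12 + 90 = -84 + 90 = 6$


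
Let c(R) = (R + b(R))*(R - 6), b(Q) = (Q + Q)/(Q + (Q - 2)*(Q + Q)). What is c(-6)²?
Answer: 135424/25 ≈ 5417.0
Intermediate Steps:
b(Q) = 2*Q/(Q + 2*Q*(-2 + Q)) (b(Q) = (2*Q)/(Q + (-2 + Q)*(2*Q)) = (2*Q)/(Q + 2*Q*(-2 + Q)) = 2*Q/(Q + 2*Q*(-2 + Q)))
c(R) = (-6 + R)*(R + 2/(-3 + 2*R)) (c(R) = (R + 2/(-3 + 2*R))*(R - 6) = (R + 2/(-3 + 2*R))*(-6 + R) = (-6 + R)*(R + 2/(-3 + 2*R)))
c(-6)² = ((-12 + 2*(-6) - 6*(-6 - 6)*(-3 + 2*(-6)))/(-3 + 2*(-6)))² = ((-12 - 12 - 6*(-12)*(-3 - 12))/(-3 - 12))² = ((-12 - 12 - 6*(-12)*(-15))/(-15))² = (-(-12 - 12 - 1080)/15)² = (-1/15*(-1104))² = (368/5)² = 135424/25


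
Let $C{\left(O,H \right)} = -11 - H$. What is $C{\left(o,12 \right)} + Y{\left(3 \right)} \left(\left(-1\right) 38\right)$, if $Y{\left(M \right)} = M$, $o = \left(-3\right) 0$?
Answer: $-137$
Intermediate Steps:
$o = 0$
$C{\left(o,12 \right)} + Y{\left(3 \right)} \left(\left(-1\right) 38\right) = \left(-11 - 12\right) + 3 \left(\left(-1\right) 38\right) = \left(-11 - 12\right) + 3 \left(-38\right) = -23 - 114 = -137$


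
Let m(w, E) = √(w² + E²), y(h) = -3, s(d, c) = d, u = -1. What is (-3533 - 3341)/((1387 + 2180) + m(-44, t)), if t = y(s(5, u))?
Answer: -12259779/6360772 + 3437*√1945/6360772 ≈ -1.9036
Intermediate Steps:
t = -3
m(w, E) = √(E² + w²)
(-3533 - 3341)/((1387 + 2180) + m(-44, t)) = (-3533 - 3341)/((1387 + 2180) + √((-3)² + (-44)²)) = -6874/(3567 + √(9 + 1936)) = -6874/(3567 + √1945)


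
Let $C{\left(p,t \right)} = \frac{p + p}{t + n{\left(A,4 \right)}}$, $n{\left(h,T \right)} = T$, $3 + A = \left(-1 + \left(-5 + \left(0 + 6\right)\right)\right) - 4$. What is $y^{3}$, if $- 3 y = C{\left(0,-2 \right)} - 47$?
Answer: $\frac{103823}{27} \approx 3845.3$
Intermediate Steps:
$A = -7$ ($A = -3 + \left(\left(-1 + \left(-5 + \left(0 + 6\right)\right)\right) - 4\right) = -3 + \left(\left(-1 + \left(-5 + 6\right)\right) - 4\right) = -3 + \left(\left(-1 + 1\right) - 4\right) = -3 + \left(0 - 4\right) = -3 - 4 = -7$)
$C{\left(p,t \right)} = \frac{2 p}{4 + t}$ ($C{\left(p,t \right)} = \frac{p + p}{t + 4} = \frac{2 p}{4 + t}$)
$y = \frac{47}{3}$ ($y = - \frac{2 \cdot 0 \frac{1}{4 - 2} - 47}{3} = - \frac{2 \cdot 0 \cdot \frac{1}{2} - 47}{3} = - \frac{0 - 47}{3} = \left(- \frac{1}{3}\right) \left(-47\right) = \frac{47}{3} \approx 15.667$)
$y^{3} = \left(\frac{47}{3}\right)^{3} = \frac{103823}{27}$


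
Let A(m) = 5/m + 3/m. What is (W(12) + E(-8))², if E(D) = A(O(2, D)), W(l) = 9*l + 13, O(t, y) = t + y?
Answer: 128881/9 ≈ 14320.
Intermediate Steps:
W(l) = 13 + 9*l
A(m) = 8/m
E(D) = 8/(2 + D)
(W(12) + E(-8))² = ((13 + 9*12) + 8/(2 - 8))² = ((13 + 108) + 8/(-6))² = (121 + 8*(-⅙))² = (121 - 4/3)² = (359/3)² = 128881/9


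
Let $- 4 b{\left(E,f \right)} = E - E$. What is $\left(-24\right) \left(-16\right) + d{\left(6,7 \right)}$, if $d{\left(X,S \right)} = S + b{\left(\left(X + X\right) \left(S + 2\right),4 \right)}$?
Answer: $391$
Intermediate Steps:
$b{\left(E,f \right)} = 0$ ($b{\left(E,f \right)} = - \frac{E - E}{4} = \left(- \frac{1}{4}\right) 0 = 0$)
$d{\left(X,S \right)} = S$ ($d{\left(X,S \right)} = S + 0 = S$)
$\left(-24\right) \left(-16\right) + d{\left(6,7 \right)} = \left(-24\right) \left(-16\right) + 7 = 384 + 7 = 391$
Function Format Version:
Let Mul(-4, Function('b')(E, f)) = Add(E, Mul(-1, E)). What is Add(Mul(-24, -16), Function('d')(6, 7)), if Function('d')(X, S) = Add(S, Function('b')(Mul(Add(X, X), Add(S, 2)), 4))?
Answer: 391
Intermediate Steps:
Function('b')(E, f) = 0 (Function('b')(E, f) = Mul(Rational(-1, 4), Add(E, Mul(-1, E))) = Mul(Rational(-1, 4), 0) = 0)
Function('d')(X, S) = S (Function('d')(X, S) = Add(S, 0) = S)
Add(Mul(-24, -16), Function('d')(6, 7)) = Add(Mul(-24, -16), 7) = Add(384, 7) = 391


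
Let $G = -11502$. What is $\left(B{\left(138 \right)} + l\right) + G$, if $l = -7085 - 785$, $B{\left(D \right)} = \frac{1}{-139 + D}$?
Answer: $-19373$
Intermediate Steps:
$l = -7870$ ($l = -7085 - 785 = -7870$)
$\left(B{\left(138 \right)} + l\right) + G = \left(\frac{1}{-139 + 138} - 7870\right) - 11502 = \left(\frac{1}{-1} - 7870\right) - 11502 = \left(-1 - 7870\right) - 11502 = -7871 - 11502 = -19373$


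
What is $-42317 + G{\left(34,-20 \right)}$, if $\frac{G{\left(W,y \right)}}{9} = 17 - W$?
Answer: $-42470$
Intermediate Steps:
$G{\left(W,y \right)} = 153 - 9 W$ ($G{\left(W,y \right)} = 9 \left(17 - W\right) = 153 - 9 W$)
$-42317 + G{\left(34,-20 \right)} = -42317 + \left(153 - 306\right) = -42317 - 153 = -42470$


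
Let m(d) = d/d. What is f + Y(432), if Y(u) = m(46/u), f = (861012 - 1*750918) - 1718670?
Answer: -1608575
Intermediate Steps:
m(d) = 1
f = -1608576 (f = (861012 - 750918) - 1718670 = 110094 - 1718670 = -1608576)
Y(u) = 1
f + Y(432) = -1608576 + 1 = -1608575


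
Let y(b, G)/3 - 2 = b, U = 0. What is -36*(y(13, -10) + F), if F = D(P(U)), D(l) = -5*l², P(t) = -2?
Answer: -900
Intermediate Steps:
y(b, G) = 6 + 3*b
F = -20 (F = -5*(-2)² = -5*4 = -20)
-36*(y(13, -10) + F) = -36*((6 + 3*13) - 20) = -36*((6 + 39) - 20) = -36*(45 - 20) = -36*25 = -900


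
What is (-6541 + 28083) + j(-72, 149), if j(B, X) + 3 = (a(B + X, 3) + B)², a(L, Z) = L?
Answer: 21564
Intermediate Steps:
j(B, X) = -3 + (X + 2*B)² (j(B, X) = -3 + ((B + X) + B)² = -3 + (X + 2*B)²)
(-6541 + 28083) + j(-72, 149) = (-6541 + 28083) + (-3 + (149 + 2*(-72))²) = 21542 + (-3 + (149 - 144)²) = 21542 + (-3 + 5²) = 21542 + (-3 + 25) = 21542 + 22 = 21564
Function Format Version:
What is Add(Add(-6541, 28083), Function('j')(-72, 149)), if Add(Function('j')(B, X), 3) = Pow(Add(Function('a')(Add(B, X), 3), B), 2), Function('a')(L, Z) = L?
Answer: 21564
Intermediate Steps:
Function('j')(B, X) = Add(-3, Pow(Add(X, Mul(2, B)), 2)) (Function('j')(B, X) = Add(-3, Pow(Add(Add(B, X), B), 2)) = Add(-3, Pow(Add(X, Mul(2, B)), 2)))
Add(Add(-6541, 28083), Function('j')(-72, 149)) = Add(Add(-6541, 28083), Add(-3, Pow(Add(149, Mul(2, -72)), 2))) = Add(21542, Add(-3, Pow(Add(149, -144), 2))) = Add(21542, Add(-3, Pow(5, 2))) = Add(21542, Add(-3, 25)) = Add(21542, 22) = 21564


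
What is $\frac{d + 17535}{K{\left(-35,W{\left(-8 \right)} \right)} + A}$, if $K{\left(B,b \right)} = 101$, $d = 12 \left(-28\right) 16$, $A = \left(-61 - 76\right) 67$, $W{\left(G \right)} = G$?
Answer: $- \frac{4053}{3026} \approx -1.3394$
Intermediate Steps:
$A = -9179$ ($A = \left(-137\right) 67 = -9179$)
$d = -5376$ ($d = \left(-336\right) 16 = -5376$)
$\frac{d + 17535}{K{\left(-35,W{\left(-8 \right)} \right)} + A} = \frac{-5376 + 17535}{101 - 9179} = \frac{12159}{-9078} = 12159 \left(- \frac{1}{9078}\right) = - \frac{4053}{3026}$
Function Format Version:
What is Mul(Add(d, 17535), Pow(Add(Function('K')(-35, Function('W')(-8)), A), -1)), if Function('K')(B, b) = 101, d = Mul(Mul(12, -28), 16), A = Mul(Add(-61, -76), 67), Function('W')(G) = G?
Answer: Rational(-4053, 3026) ≈ -1.3394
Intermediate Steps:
A = -9179 (A = Mul(-137, 67) = -9179)
d = -5376 (d = Mul(-336, 16) = -5376)
Mul(Add(d, 17535), Pow(Add(Function('K')(-35, Function('W')(-8)), A), -1)) = Mul(Add(-5376, 17535), Pow(Add(101, -9179), -1)) = Mul(12159, Pow(-9078, -1)) = Mul(12159, Rational(-1, 9078)) = Rational(-4053, 3026)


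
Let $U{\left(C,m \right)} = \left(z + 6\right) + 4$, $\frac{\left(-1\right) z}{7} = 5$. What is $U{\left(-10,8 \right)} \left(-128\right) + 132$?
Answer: $3332$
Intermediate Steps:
$z = -35$ ($z = \left(-7\right) 5 = -35$)
$U{\left(C,m \right)} = -25$ ($U{\left(C,m \right)} = \left(-35 + 6\right) + 4 = -29 + 4 = -25$)
$U{\left(-10,8 \right)} \left(-128\right) + 132 = \left(-25\right) \left(-128\right) + 132 = 3200 + 132 = 3332$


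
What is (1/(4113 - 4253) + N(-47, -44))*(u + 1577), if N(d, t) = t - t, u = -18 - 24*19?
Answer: -1103/140 ≈ -7.8786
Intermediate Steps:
u = -474 (u = -18 - 456 = -474)
N(d, t) = 0
(1/(4113 - 4253) + N(-47, -44))*(u + 1577) = (1/(4113 - 4253) + 0)*(-474 + 1577) = (1/(-140) + 0)*1103 = (-1/140 + 0)*1103 = -1/140*1103 = -1103/140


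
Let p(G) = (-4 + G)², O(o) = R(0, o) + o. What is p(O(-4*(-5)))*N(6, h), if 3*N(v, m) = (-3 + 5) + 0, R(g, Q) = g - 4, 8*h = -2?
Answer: 96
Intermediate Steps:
h = -¼ (h = (⅛)*(-2) = -¼ ≈ -0.25000)
R(g, Q) = -4 + g
O(o) = -4 + o (O(o) = (-4 + 0) + o = -4 + o)
N(v, m) = ⅔ (N(v, m) = ((-3 + 5) + 0)/3 = (2 + 0)/3 = (⅓)*2 = ⅔)
p(O(-4*(-5)))*N(6, h) = (-4 + (-4 - 4*(-5)))²*(⅔) = (-4 + (-4 + 20))²*(⅔) = (-4 + 16)²*(⅔) = 12²*(⅔) = 144*(⅔) = 96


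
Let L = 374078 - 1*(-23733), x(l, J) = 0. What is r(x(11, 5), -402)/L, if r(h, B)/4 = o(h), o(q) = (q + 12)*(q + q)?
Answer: 0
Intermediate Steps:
o(q) = 2*q*(12 + q) (o(q) = (12 + q)*(2*q) = 2*q*(12 + q))
r(h, B) = 8*h*(12 + h) (r(h, B) = 4*(2*h*(12 + h)) = 8*h*(12 + h))
L = 397811 (L = 374078 + 23733 = 397811)
r(x(11, 5), -402)/L = (8*0*(12 + 0))/397811 = (8*0*12)*(1/397811) = 0*(1/397811) = 0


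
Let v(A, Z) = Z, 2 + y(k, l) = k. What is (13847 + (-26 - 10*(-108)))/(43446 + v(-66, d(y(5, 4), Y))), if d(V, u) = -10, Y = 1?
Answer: 14901/43436 ≈ 0.34306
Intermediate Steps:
y(k, l) = -2 + k
(13847 + (-26 - 10*(-108)))/(43446 + v(-66, d(y(5, 4), Y))) = (13847 + (-26 - 10*(-108)))/(43446 - 10) = (13847 + (-26 + 1080))/43436 = (13847 + 1054)*(1/43436) = 14901*(1/43436) = 14901/43436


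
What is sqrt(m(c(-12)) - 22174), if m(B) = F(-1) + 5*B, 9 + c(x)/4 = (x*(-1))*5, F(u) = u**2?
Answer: I*sqrt(21153) ≈ 145.44*I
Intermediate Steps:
c(x) = -36 - 20*x (c(x) = -36 + 4*((x*(-1))*5) = -36 + 4*(-x*5) = -36 + 4*(-5*x) = -36 - 20*x)
m(B) = 1 + 5*B (m(B) = (-1)**2 + 5*B = 1 + 5*B)
sqrt(m(c(-12)) - 22174) = sqrt((1 + 5*(-36 - 20*(-12))) - 22174) = sqrt((1 + 5*(-36 + 240)) - 22174) = sqrt((1 + 5*204) - 22174) = sqrt((1 + 1020) - 22174) = sqrt(1021 - 22174) = sqrt(-21153) = I*sqrt(21153)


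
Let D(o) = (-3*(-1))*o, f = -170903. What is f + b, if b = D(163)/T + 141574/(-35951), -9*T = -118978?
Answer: -731033431635455/4277378078 ≈ -1.7091e+5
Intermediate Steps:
T = 118978/9 (T = -⅑*(-118978) = 118978/9 ≈ 13220.)
D(o) = 3*o
b = -16685971021/4277378078 (b = (3*163)/(118978/9) + 141574/(-35951) = 489*(9/118978) + 141574*(-1/35951) = 4401/118978 - 141574/35951 = -16685971021/4277378078 ≈ -3.9010)
f + b = -170903 - 16685971021/4277378078 = -731033431635455/4277378078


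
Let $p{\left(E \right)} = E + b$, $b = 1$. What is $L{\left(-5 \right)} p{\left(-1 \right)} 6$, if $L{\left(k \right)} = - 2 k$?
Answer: $0$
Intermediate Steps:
$p{\left(E \right)} = 1 + E$ ($p{\left(E \right)} = E + 1 = 1 + E$)
$L{\left(-5 \right)} p{\left(-1 \right)} 6 = \left(-2\right) \left(-5\right) \left(1 - 1\right) 6 = 10 \cdot 0 \cdot 6 = 0 \cdot 6 = 0$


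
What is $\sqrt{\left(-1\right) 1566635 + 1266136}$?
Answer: $i \sqrt{300499} \approx 548.18 i$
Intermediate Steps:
$\sqrt{\left(-1\right) 1566635 + 1266136} = \sqrt{-1566635 + 1266136} = \sqrt{-300499} = i \sqrt{300499}$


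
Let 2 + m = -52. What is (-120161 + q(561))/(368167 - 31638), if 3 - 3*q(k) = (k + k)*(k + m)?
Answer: -309778/336529 ≈ -0.92051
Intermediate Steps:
m = -54 (m = -2 - 52 = -54)
q(k) = 1 - 2*k*(-54 + k)/3 (q(k) = 1 - (k + k)*(k - 54)/3 = 1 - 2*k*(-54 + k)/3)
(-120161 + q(561))/(368167 - 31638) = (-120161 + (1 + 36*561 - ⅔*561²))/(368167 - 31638) = (-120161 + (1 + 20196 - ⅔*314721))/336529 = (-120161 + (1 + 20196 - 209814))*(1/336529) = (-120161 - 189617)*(1/336529) = -309778*1/336529 = -309778/336529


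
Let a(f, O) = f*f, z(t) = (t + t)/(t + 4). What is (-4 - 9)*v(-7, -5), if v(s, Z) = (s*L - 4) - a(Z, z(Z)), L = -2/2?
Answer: 286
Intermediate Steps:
z(t) = 2*t/(4 + t) (z(t) = (2*t)/(4 + t) = 2*t/(4 + t))
a(f, O) = f²
L = -1 (L = -2*½ = -1)
v(s, Z) = -4 - s - Z² (v(s, Z) = (s*(-1) - 4) - Z² = (-s - 4) - Z² = (-4 - s) - Z² = -4 - s - Z²)
(-4 - 9)*v(-7, -5) = (-4 - 9)*(-4 - 1*(-7) - 1*(-5)²) = -13*(-4 + 7 - 1*25) = -13*(-4 + 7 - 25) = -13*(-22) = 286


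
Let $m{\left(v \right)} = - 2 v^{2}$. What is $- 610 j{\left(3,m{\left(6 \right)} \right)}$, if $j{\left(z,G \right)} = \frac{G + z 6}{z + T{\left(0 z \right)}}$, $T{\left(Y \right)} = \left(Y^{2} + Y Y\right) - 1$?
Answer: $16470$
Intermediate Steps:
$T{\left(Y \right)} = -1 + 2 Y^{2}$ ($T{\left(Y \right)} = \left(Y^{2} + Y^{2}\right) - 1 = 2 Y^{2} - 1 = -1 + 2 Y^{2}$)
$j{\left(z,G \right)} = \frac{G + 6 z}{-1 + z}$ ($j{\left(z,G \right)} = \frac{G + z 6}{z + \left(-1 + 2 \left(0 z\right)^{2}\right)} = \frac{G + 6 z}{z - \left(1 - 2 \cdot 0^{2}\right)} = \frac{G + 6 z}{z + \left(-1 + 2 \cdot 0\right)} = \frac{G + 6 z}{z + \left(-1 + 0\right)} = \frac{G + 6 z}{z - 1} = \frac{G + 6 z}{-1 + z}$)
$- 610 j{\left(3,m{\left(6 \right)} \right)} = - 610 \frac{- 2 \cdot 6^{2} + 6 \cdot 3}{-1 + 3} = - 610 \frac{\left(-2\right) 36 + 18}{2} = - 610 \frac{-72 + 18}{2} = - 610 \cdot \frac{1}{2} \left(-54\right) = \left(-610\right) \left(-27\right) = 16470$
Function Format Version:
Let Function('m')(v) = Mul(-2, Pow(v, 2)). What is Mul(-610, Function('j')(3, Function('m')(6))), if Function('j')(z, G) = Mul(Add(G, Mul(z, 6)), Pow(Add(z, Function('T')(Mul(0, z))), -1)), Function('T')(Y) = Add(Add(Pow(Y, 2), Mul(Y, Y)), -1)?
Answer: 16470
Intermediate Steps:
Function('T')(Y) = Add(-1, Mul(2, Pow(Y, 2))) (Function('T')(Y) = Add(Add(Pow(Y, 2), Pow(Y, 2)), -1) = Add(Mul(2, Pow(Y, 2)), -1) = Add(-1, Mul(2, Pow(Y, 2))))
Function('j')(z, G) = Mul(Pow(Add(-1, z), -1), Add(G, Mul(6, z))) (Function('j')(z, G) = Mul(Add(G, Mul(z, 6)), Pow(Add(z, Add(-1, Mul(2, Pow(Mul(0, z), 2)))), -1)) = Mul(Add(G, Mul(6, z)), Pow(Add(z, Add(-1, Mul(2, Pow(0, 2)))), -1)) = Mul(Add(G, Mul(6, z)), Pow(Add(z, Add(-1, Mul(2, 0))), -1)) = Mul(Add(G, Mul(6, z)), Pow(Add(z, Add(-1, 0)), -1)) = Mul(Add(G, Mul(6, z)), Pow(Add(z, -1), -1)) = Mul(Add(G, Mul(6, z)), Pow(Add(-1, z), -1)) = Mul(Pow(Add(-1, z), -1), Add(G, Mul(6, z))))
Mul(-610, Function('j')(3, Function('m')(6))) = Mul(-610, Mul(Pow(Add(-1, 3), -1), Add(Mul(-2, Pow(6, 2)), Mul(6, 3)))) = Mul(-610, Mul(Pow(2, -1), Add(Mul(-2, 36), 18))) = Mul(-610, Mul(Rational(1, 2), Add(-72, 18))) = Mul(-610, Mul(Rational(1, 2), -54)) = Mul(-610, -27) = 16470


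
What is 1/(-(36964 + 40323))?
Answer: -1/77287 ≈ -1.2939e-5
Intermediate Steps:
1/(-(36964 + 40323)) = 1/(-1*77287) = 1/(-77287) = -1/77287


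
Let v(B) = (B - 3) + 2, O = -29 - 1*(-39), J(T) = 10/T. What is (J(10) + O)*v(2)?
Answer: 11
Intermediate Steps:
O = 10 (O = -29 + 39 = 10)
v(B) = -1 + B (v(B) = (-3 + B) + 2 = -1 + B)
(J(10) + O)*v(2) = (10/10 + 10)*(-1 + 2) = (10*(1/10) + 10)*1 = (1 + 10)*1 = 11*1 = 11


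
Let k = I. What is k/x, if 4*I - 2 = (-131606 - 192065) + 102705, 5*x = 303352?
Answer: -276205/303352 ≈ -0.91051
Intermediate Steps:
x = 303352/5 (x = (⅕)*303352 = 303352/5 ≈ 60670.)
I = -55241 (I = ½ + ((-131606 - 192065) + 102705)/4 = ½ + (-323671 + 102705)/4 = ½ + (¼)*(-220966) = ½ - 110483/2 = -55241)
k = -55241
k/x = -55241/303352/5 = -55241*5/303352 = -276205/303352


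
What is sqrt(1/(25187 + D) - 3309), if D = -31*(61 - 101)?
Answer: 11*I*sqrt(19098845754)/26427 ≈ 57.524*I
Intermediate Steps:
D = 1240 (D = -31*(-40) = 1240)
sqrt(1/(25187 + D) - 3309) = sqrt(1/(25187 + 1240) - 3309) = sqrt(1/26427 - 3309) = sqrt(-87446942/26427) = 11*I*sqrt(19098845754)/26427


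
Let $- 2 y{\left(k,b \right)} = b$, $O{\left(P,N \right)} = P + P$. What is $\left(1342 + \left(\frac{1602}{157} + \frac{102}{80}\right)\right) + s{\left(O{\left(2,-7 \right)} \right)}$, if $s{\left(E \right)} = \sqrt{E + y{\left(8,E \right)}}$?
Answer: $\frac{8499847}{6280} + \sqrt{2} \approx 1354.9$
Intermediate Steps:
$O{\left(P,N \right)} = 2 P$
$y{\left(k,b \right)} = - \frac{b}{2}$
$s{\left(E \right)} = \frac{\sqrt{2} \sqrt{E}}{2}$ ($s{\left(E \right)} = \sqrt{E - \frac{E}{2}} = \sqrt{\frac{E}{2}} = \frac{\sqrt{2} \sqrt{E}}{2}$)
$\left(1342 + \left(\frac{1602}{157} + \frac{102}{80}\right)\right) + s{\left(O{\left(2,-7 \right)} \right)} = \left(1342 + \left(\frac{1602}{157} + \frac{102}{80}\right)\right) + \frac{\sqrt{2} \sqrt{2 \cdot 2}}{2} = \left(1342 + \left(1602 \cdot \frac{1}{157} + 102 \cdot \frac{1}{80}\right)\right) + \frac{\sqrt{2} \sqrt{4}}{2} = \left(1342 + \left(\frac{1602}{157} + \frac{51}{40}\right)\right) + \frac{1}{2} \sqrt{2} \cdot 2 = \left(1342 + \frac{72087}{6280}\right) + \sqrt{2} = \frac{8499847}{6280} + \sqrt{2}$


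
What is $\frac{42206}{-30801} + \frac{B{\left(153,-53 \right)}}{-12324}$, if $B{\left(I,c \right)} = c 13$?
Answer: $- \frac{4264315}{3244372} \approx -1.3144$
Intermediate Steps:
$B{\left(I,c \right)} = 13 c$
$\frac{42206}{-30801} + \frac{B{\left(153,-53 \right)}}{-12324} = \frac{42206}{-30801} + \frac{13 \left(-53\right)}{-12324} = 42206 \left(- \frac{1}{30801}\right) - - \frac{53}{948} = - \frac{42206}{30801} + \frac{53}{948} = - \frac{4264315}{3244372}$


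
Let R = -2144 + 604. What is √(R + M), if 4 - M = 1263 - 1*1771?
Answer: 2*I*√257 ≈ 32.062*I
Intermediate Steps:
R = -1540
M = 512 (M = 4 - (1263 - 1*1771) = 4 - (1263 - 1771) = 4 - 1*(-508) = 4 + 508 = 512)
√(R + M) = √(-1540 + 512) = √(-1028) = 2*I*√257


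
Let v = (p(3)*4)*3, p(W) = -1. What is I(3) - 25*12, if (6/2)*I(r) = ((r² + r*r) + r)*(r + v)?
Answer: -363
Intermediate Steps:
v = -12 (v = -1*4*3 = -4*3 = -12)
I(r) = (-12 + r)*(r + 2*r²)/3 (I(r) = (((r² + r*r) + r)*(r - 12))/3 = (((r² + r²) + r)*(-12 + r))/3 = ((2*r² + r)*(-12 + r))/3 = ((r + 2*r²)*(-12 + r))/3 = ((-12 + r)*(r + 2*r²))/3 = (-12 + r)*(r + 2*r²)/3)
I(3) - 25*12 = (⅓)*3*(-12 - 23*3 + 2*3²) - 25*12 = (⅓)*3*(-12 - 69 + 2*9) - 300 = (⅓)*3*(-12 - 69 + 18) - 300 = (⅓)*3*(-63) - 300 = -63 - 300 = -363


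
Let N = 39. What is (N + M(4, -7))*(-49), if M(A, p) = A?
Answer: -2107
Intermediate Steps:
(N + M(4, -7))*(-49) = (39 + 4)*(-49) = 43*(-49) = -2107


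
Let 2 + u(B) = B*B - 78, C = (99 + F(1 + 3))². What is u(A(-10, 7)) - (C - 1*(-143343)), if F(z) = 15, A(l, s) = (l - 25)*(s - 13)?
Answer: -112319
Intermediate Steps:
A(l, s) = (-25 + l)*(-13 + s)
C = 12996 (C = (99 + 15)² = 114² = 12996)
u(B) = -80 + B² (u(B) = -2 + (B*B - 78) = -2 + (B² - 78) = -2 + (-78 + B²) = -80 + B²)
u(A(-10, 7)) - (C - 1*(-143343)) = (-80 + (325 - 25*7 - 13*(-10) - 10*7)²) - (12996 - 1*(-143343)) = (-80 + (325 - 175 + 130 - 70)²) - (12996 + 143343) = (-80 + 210²) - 1*156339 = (-80 + 44100) - 156339 = 44020 - 156339 = -112319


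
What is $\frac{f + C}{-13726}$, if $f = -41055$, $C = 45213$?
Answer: $- \frac{2079}{6863} \approx -0.30293$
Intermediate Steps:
$\frac{f + C}{-13726} = \frac{-41055 + 45213}{-13726} = 4158 \left(- \frac{1}{13726}\right) = - \frac{2079}{6863}$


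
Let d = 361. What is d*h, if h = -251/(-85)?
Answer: 90611/85 ≈ 1066.0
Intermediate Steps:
h = 251/85 (h = -251*(-1/85) = 251/85 ≈ 2.9529)
d*h = 361*(251/85) = 90611/85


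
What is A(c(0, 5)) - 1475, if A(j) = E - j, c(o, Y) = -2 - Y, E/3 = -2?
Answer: -1474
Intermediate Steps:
E = -6 (E = 3*(-2) = -6)
A(j) = -6 - j
A(c(0, 5)) - 1475 = (-6 - (-2 - 1*5)) - 1475 = (-6 - (-2 - 5)) - 1475 = (-6 - 1*(-7)) - 1475 = (-6 + 7) - 1475 = 1 - 1475 = -1474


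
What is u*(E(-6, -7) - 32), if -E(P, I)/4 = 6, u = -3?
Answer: 168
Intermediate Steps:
E(P, I) = -24 (E(P, I) = -4*6 = -24)
u*(E(-6, -7) - 32) = -3*(-24 - 32) = -3*(-56) = 168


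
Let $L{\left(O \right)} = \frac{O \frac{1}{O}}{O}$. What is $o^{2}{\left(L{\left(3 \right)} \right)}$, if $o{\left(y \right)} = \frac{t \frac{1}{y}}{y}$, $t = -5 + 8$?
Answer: $729$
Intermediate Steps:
$L{\left(O \right)} = \frac{1}{O}$ ($L{\left(O \right)} = 1 \frac{1}{O} = \frac{1}{O}$)
$t = 3$
$o{\left(y \right)} = \frac{3}{y^{2}}$ ($o{\left(y \right)} = \frac{3 \frac{1}{y}}{y} = \frac{3}{y^{2}}$)
$o^{2}{\left(L{\left(3 \right)} \right)} = \left(\frac{3}{\frac{1}{9}}\right)^{2} = \left(3 \frac{1}{(\frac{1}{3})^{2}}\right)^{2} = \left(3 \cdot 9\right)^{2} = 27^{2} = 729$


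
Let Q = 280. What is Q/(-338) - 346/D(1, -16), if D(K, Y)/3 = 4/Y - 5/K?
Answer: 225076/10647 ≈ 21.140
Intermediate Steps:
D(K, Y) = -15/K + 12/Y (D(K, Y) = 3*(4/Y - 5/K) = 3*(-5/K + 4/Y) = -15/K + 12/Y)
Q/(-338) - 346/D(1, -16) = 280/(-338) - 346/(-15/1 + 12/(-16)) = 280*(-1/338) - 346/(-15*1 + 12*(-1/16)) = -140/169 - 346/(-15 - ¾) = -140/169 - 346/(-63/4) = -140/169 - 346*(-4/63) = -140/169 + 1384/63 = 225076/10647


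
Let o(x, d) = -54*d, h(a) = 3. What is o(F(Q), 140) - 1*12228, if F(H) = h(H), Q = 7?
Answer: -19788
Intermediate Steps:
F(H) = 3
o(F(Q), 140) - 1*12228 = -54*140 - 1*12228 = -7560 - 12228 = -19788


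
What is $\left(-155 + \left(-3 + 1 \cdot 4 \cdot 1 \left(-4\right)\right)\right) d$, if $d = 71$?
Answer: $-12354$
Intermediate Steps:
$\left(-155 + \left(-3 + 1 \cdot 4 \cdot 1 \left(-4\right)\right)\right) d = \left(-155 + \left(-3 + 1 \cdot 4 \cdot 1 \left(-4\right)\right)\right) 71 = \left(-155 + \left(-3 + 1 \cdot 4 \left(-4\right)\right)\right) 71 = \left(-155 + \left(-3 + 1 \left(-16\right)\right)\right) 71 = \left(-155 - 19\right) 71 = \left(-174\right) 71 = -12354$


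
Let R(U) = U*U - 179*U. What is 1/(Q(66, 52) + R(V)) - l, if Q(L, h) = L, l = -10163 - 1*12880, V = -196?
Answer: 1695181339/73566 ≈ 23043.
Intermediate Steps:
R(U) = U² - 179*U
l = -23043 (l = -10163 - 12880 = -23043)
1/(Q(66, 52) + R(V)) - l = 1/(66 - 196*(-179 - 196)) - 1*(-23043) = 1/(66 - 196*(-375)) + 23043 = 1/(66 + 73500) + 23043 = 1/73566 + 23043 = 1695181339/73566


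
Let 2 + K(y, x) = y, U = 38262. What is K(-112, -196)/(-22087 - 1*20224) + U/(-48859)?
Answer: -1613333556/2067273149 ≈ -0.78042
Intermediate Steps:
K(y, x) = -2 + y
K(-112, -196)/(-22087 - 1*20224) + U/(-48859) = (-2 - 112)/(-22087 - 1*20224) + 38262/(-48859) = -114/(-22087 - 20224) + 38262*(-1/48859) = -114/(-42311) - 38262/48859 = -114*(-1/42311) - 38262/48859 = 114/42311 - 38262/48859 = -1613333556/2067273149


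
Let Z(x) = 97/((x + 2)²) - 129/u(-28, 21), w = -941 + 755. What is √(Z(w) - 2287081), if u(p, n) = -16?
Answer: 5*I*√3097245651/184 ≈ 1512.3*I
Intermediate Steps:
w = -186
Z(x) = 129/16 + 97/(2 + x)² (Z(x) = 97/((x + 2)²) - 129/(-16) = 97/((2 + x)²) - 129*(-1/16) = 97/(2 + x)² + 129/16 = 129/16 + 97/(2 + x)²)
√(Z(w) - 2287081) = √((129/16 + 97/(2 - 186)²) - 2287081) = √((129/16 + 97/(-184)²) - 2287081) = √((129/16 + 97*(1/33856)) - 2287081) = √((129/16 + 97/33856) - 2287081) = √(273061/33856 - 2287081) = √(-77431141275/33856) = 5*I*√3097245651/184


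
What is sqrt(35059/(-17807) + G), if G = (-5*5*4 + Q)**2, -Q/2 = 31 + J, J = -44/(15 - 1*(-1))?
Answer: sqrt(31062419452829)/35614 ≈ 156.49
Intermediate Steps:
J = -11/4 (J = -44/(15 + 1) = -44/16 = -44*1/16 = -11/4 ≈ -2.7500)
Q = -113/2 (Q = -2*(31 - 11/4) = -2*113/4 = -113/2 ≈ -56.500)
G = 97969/4 (G = (-5*5*4 - 113/2)**2 = (-25*4 - 113/2)**2 = (-100 - 113/2)**2 = (-313/2)**2 = 97969/4 ≈ 24492.)
sqrt(35059/(-17807) + G) = sqrt(35059/(-17807) + 97969/4) = sqrt(35059*(-1/17807) + 97969/4) = sqrt(-35059/17807 + 97969/4) = sqrt(1744393747/71228) = sqrt(31062419452829)/35614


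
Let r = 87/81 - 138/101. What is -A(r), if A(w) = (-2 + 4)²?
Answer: -4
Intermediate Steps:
r = -797/2727 (r = 87*(1/81) - 138*1/101 = 29/27 - 138/101 = -797/2727 ≈ -0.29226)
A(w) = 4 (A(w) = 2² = 4)
-A(r) = -1*4 = -4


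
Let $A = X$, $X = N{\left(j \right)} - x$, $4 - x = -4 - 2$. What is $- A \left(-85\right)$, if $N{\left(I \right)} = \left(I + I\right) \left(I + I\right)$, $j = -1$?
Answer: $-510$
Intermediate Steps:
$N{\left(I \right)} = 4 I^{2}$ ($N{\left(I \right)} = 2 I 2 I = 4 I^{2}$)
$x = 10$ ($x = 4 - \left(-4 - 2\right) = 4 - -6 = 4 + 6 = 10$)
$X = -6$ ($X = 4 \left(-1\right)^{2} - 10 = 4 \cdot 1 - 10 = 4 - 10 = -6$)
$A = -6$
$- A \left(-85\right) = - \left(-6\right) \left(-85\right) = \left(-1\right) 510 = -510$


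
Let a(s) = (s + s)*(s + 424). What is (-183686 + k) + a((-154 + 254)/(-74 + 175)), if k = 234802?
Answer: 530019116/10201 ≈ 51958.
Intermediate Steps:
a(s) = 2*s*(424 + s) (a(s) = (2*s)*(424 + s) = 2*s*(424 + s))
(-183686 + k) + a((-154 + 254)/(-74 + 175)) = (-183686 + 234802) + 2*((-154 + 254)/(-74 + 175))*(424 + (-154 + 254)/(-74 + 175)) = 51116 + 2*(100/101)*(424 + 100/101) = 51116 + 2*(100/101)*(42924/101) = 51116 + 8584800/10201 = 530019116/10201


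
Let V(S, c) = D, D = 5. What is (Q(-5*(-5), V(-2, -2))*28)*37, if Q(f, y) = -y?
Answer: -5180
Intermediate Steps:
V(S, c) = 5
(Q(-5*(-5), V(-2, -2))*28)*37 = (-1*5*28)*37 = -5*28*37 = -140*37 = -5180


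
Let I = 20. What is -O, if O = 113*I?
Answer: -2260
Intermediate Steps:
O = 2260 (O = 113*20 = 2260)
-O = -1*2260 = -2260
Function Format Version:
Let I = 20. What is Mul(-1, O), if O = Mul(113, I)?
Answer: -2260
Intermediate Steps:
O = 2260 (O = Mul(113, 20) = 2260)
Mul(-1, O) = Mul(-1, 2260) = -2260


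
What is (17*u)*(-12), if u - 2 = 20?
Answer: -4488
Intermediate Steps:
u = 22 (u = 2 + 20 = 22)
(17*u)*(-12) = (17*22)*(-12) = 374*(-12) = -4488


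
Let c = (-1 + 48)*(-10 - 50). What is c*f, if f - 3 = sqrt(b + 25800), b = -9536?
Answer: -8460 - 5640*sqrt(4066) ≈ -3.6810e+5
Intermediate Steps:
c = -2820 (c = 47*(-60) = -2820)
f = 3 + 2*sqrt(4066) (f = 3 + sqrt(-9536 + 25800) = 3 + sqrt(16264) = 3 + 2*sqrt(4066) ≈ 130.53)
c*f = -2820*(3 + 2*sqrt(4066)) = -8460 - 5640*sqrt(4066)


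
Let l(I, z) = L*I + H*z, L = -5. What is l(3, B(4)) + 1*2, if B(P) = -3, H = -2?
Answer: -7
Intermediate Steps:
l(I, z) = -5*I - 2*z
l(3, B(4)) + 1*2 = (-5*3 - 2*(-3)) + 1*2 = (-15 + 6) + 2 = -9 + 2 = -7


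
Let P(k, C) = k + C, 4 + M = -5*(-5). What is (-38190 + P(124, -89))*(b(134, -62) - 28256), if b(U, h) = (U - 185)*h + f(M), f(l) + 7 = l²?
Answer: 940902300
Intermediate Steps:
M = 21 (M = -4 - 5*(-5) = -4 + 25 = 21)
P(k, C) = C + k
f(l) = -7 + l²
b(U, h) = 434 + h*(-185 + U) (b(U, h) = (U - 185)*h + (-7 + 21²) = (-185 + U)*h + (-7 + 441) = h*(-185 + U) + 434 = 434 + h*(-185 + U))
(-38190 + P(124, -89))*(b(134, -62) - 28256) = (-38190 + (-89 + 124))*((434 - 185*(-62) + 134*(-62)) - 28256) = (-38190 + 35)*((434 + 11470 - 8308) - 28256) = -38155*(3596 - 28256) = -38155*(-24660) = 940902300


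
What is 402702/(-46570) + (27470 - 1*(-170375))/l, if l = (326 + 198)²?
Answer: -50679331351/6393502160 ≈ -7.9267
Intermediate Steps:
l = 274576 (l = 524² = 274576)
402702/(-46570) + (27470 - 1*(-170375))/l = 402702/(-46570) + (27470 - 1*(-170375))/274576 = 402702*(-1/46570) + (27470 + 170375)*(1/274576) = -201351/23285 + 197845*(1/274576) = -201351/23285 + 197845/274576 = -50679331351/6393502160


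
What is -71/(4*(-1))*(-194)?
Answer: -6887/2 ≈ -3443.5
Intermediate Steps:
-71/(4*(-1))*(-194) = -71/(-4)*(-194) = -71*(-¼)*(-194) = (71/4)*(-194) = -6887/2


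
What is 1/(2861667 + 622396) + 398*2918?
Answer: 4046265341933/3484063 ≈ 1.1614e+6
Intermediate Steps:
1/(2861667 + 622396) + 398*2918 = 1/3484063 + 1161364 = 4046265341933/3484063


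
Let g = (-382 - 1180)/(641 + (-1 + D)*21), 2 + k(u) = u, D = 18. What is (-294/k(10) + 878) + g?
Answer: 1676011/1996 ≈ 839.68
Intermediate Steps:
k(u) = -2 + u
g = -781/499 (g = (-382 - 1180)/(641 + (-1 + 18)*21) = -1562/(641 + 17*21) = -1562/(641 + 357) = -1562/998 = -1562*1/998 = -781/499 ≈ -1.5651)
(-294/k(10) + 878) + g = (-294/(-2 + 10) + 878) - 781/499 = (-294/8 + 878) - 781/499 = (-294*1/8 + 878) - 781/499 = (-147/4 + 878) - 781/499 = 3365/4 - 781/499 = 1676011/1996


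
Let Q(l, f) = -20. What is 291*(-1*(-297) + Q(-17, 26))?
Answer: 80607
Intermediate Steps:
291*(-1*(-297) + Q(-17, 26)) = 291*(-1*(-297) - 20) = 291*(297 - 20) = 291*277 = 80607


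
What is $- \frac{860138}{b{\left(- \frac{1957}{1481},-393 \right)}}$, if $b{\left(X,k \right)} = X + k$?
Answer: $\frac{636932189}{291995} \approx 2181.3$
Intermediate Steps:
$- \frac{860138}{b{\left(- \frac{1957}{1481},-393 \right)}} = - \frac{860138}{- \frac{1957}{1481} - 393} = - \frac{860138}{- \frac{583990}{1481}} = \left(-860138\right) \left(- \frac{1481}{583990}\right) = \frac{636932189}{291995}$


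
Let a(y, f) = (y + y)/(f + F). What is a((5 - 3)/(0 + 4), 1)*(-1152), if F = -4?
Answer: 384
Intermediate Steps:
a(y, f) = 2*y/(-4 + f) (a(y, f) = (y + y)/(f - 4) = (2*y)/(-4 + f) = 2*y/(-4 + f))
a((5 - 3)/(0 + 4), 1)*(-1152) = (2*((5 - 3)/(0 + 4))/(-4 + 1))*(-1152) = (2*(2/4)/(-3))*(-1152) = (2*(2*(1/4))*(-1/3))*(-1152) = (2*(1/2)*(-1/3))*(-1152) = -1/3*(-1152) = 384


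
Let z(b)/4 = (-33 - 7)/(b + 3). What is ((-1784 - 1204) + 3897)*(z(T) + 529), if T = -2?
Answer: 335421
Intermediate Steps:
z(b) = -160/(3 + b) (z(b) = 4*((-33 - 7)/(b + 3)) = 4*(-40/(3 + b)) = -160/(3 + b))
((-1784 - 1204) + 3897)*(z(T) + 529) = ((-1784 - 1204) + 3897)*(-160/(3 - 2) + 529) = (-2988 + 3897)*(-160/1 + 529) = 909*(-160*1 + 529) = 909*(-160 + 529) = 909*369 = 335421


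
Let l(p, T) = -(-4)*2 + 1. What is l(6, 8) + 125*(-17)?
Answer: -2116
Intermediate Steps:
l(p, T) = 9 (l(p, T) = -4*(-2) + 1 = 8 + 1 = 9)
l(6, 8) + 125*(-17) = 9 + 125*(-17) = 9 - 2125 = -2116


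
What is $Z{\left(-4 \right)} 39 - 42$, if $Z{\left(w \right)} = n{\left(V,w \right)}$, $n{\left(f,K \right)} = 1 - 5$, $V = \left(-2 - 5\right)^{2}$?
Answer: $-198$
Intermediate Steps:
$V = 49$ ($V = \left(-7\right)^{2} = 49$)
$n{\left(f,K \right)} = -4$ ($n{\left(f,K \right)} = 1 - 5 = -4$)
$Z{\left(w \right)} = -4$
$Z{\left(-4 \right)} 39 - 42 = \left(-4\right) 39 - 42 = -156 - 42 = -198$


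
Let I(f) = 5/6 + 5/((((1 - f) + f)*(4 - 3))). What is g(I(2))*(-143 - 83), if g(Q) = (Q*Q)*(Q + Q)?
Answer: -4844875/54 ≈ -89720.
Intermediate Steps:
I(f) = 35/6 (I(f) = 5*(1/6) + 5/((1*1)) = 5/6 + 5/1 = 5/6 + 5*1 = 5/6 + 5 = 35/6)
g(Q) = 2*Q**3 (g(Q) = Q**2*(2*Q) = 2*Q**3)
g(I(2))*(-143 - 83) = (2*(35/6)**3)*(-143 - 83) = (2*(42875/216))*(-226) = (42875/108)*(-226) = -4844875/54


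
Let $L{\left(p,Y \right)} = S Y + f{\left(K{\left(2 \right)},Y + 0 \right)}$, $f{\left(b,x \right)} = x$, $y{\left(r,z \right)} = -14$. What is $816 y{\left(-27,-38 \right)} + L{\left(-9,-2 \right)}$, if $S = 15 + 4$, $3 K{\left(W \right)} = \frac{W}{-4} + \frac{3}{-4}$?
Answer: $-11464$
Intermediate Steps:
$K{\left(W \right)} = - \frac{1}{4} - \frac{W}{12}$ ($K{\left(W \right)} = \frac{\frac{W}{-4} + \frac{3}{-4}}{3} = \frac{W \left(- \frac{1}{4}\right) + 3 \left(- \frac{1}{4}\right)}{3} = \frac{- \frac{W}{4} - \frac{3}{4}}{3} = \frac{- \frac{3}{4} - \frac{W}{4}}{3} = - \frac{1}{4} - \frac{W}{12}$)
$S = 19$
$L{\left(p,Y \right)} = 20 Y$ ($L{\left(p,Y \right)} = 19 Y + \left(Y + 0\right) = 19 Y + Y = 20 Y$)
$816 y{\left(-27,-38 \right)} + L{\left(-9,-2 \right)} = 816 \left(-14\right) + 20 \left(-2\right) = -11424 - 40 = -11464$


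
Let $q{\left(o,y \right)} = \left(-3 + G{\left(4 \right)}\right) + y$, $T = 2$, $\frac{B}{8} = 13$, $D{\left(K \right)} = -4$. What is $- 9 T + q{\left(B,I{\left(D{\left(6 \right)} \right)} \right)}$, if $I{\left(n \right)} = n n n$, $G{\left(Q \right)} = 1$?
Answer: $-84$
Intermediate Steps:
$B = 104$ ($B = 8 \cdot 13 = 104$)
$I{\left(n \right)} = n^{3}$ ($I{\left(n \right)} = n^{2} n = n^{3}$)
$q{\left(o,y \right)} = -2 + y$ ($q{\left(o,y \right)} = \left(-3 + 1\right) + y = -2 + y$)
$- 9 T + q{\left(B,I{\left(D{\left(6 \right)} \right)} \right)} = \left(-9\right) 2 + \left(-2 + \left(-4\right)^{3}\right) = -18 - 66 = -84$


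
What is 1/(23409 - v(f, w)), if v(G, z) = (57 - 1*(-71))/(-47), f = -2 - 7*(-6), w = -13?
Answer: 47/1100351 ≈ 4.2714e-5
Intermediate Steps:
f = 40 (f = -2 + 42 = 40)
v(G, z) = -128/47 (v(G, z) = (57 + 71)*(-1/47) = 128*(-1/47) = -128/47)
1/(23409 - v(f, w)) = 1/(23409 - 1*(-128/47)) = 1/(23409 + 128/47) = 1/(1100351/47) = 47/1100351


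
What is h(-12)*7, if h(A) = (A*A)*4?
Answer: 4032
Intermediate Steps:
h(A) = 4*A**2 (h(A) = A**2*4 = 4*A**2)
h(-12)*7 = (4*(-12)**2)*7 = (4*144)*7 = 576*7 = 4032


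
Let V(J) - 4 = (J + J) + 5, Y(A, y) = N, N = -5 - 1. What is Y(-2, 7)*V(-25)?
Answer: 246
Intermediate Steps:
N = -6
Y(A, y) = -6
V(J) = 9 + 2*J (V(J) = 4 + ((J + J) + 5) = 4 + (2*J + 5) = 4 + (5 + 2*J) = 9 + 2*J)
Y(-2, 7)*V(-25) = -6*(9 + 2*(-25)) = -6*(9 - 50) = -6*(-41) = 246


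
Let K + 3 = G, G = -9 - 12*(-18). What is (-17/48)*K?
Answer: -289/4 ≈ -72.250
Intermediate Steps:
G = 207 (G = -9 + 216 = 207)
K = 204 (K = -3 + 207 = 204)
(-17/48)*K = -17/48*204 = -289/4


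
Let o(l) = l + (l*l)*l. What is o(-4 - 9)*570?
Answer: -1259700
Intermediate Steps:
o(l) = l + l³ (o(l) = l + l²*l = l + l³)
o(-4 - 9)*570 = ((-4 - 9) + (-4 - 9)³)*570 = (-13 + (-13)³)*570 = (-13 - 2197)*570 = -2210*570 = -1259700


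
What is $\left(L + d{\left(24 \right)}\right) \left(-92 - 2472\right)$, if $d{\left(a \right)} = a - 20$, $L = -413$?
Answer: $1048676$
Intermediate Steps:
$d{\left(a \right)} = -20 + a$ ($d{\left(a \right)} = a - 20 = -20 + a$)
$\left(L + d{\left(24 \right)}\right) \left(-92 - 2472\right) = \left(-413 + \left(-20 + 24\right)\right) \left(-92 - 2472\right) = \left(-413 + 4\right) \left(-2564\right) = \left(-409\right) \left(-2564\right) = 1048676$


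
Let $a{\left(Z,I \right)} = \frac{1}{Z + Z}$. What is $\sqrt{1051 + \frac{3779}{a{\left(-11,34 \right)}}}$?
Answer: $i \sqrt{82087} \approx 286.51 i$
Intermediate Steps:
$a{\left(Z,I \right)} = \frac{1}{2 Z}$
$\sqrt{1051 + \frac{3779}{a{\left(-11,34 \right)}}} = \sqrt{1051 + \frac{3779}{\frac{1}{2} \frac{1}{-11}}} = \sqrt{1051 + \frac{3779}{\frac{1}{2} \left(- \frac{1}{11}\right)}} = \sqrt{1051 + \frac{3779}{- \frac{1}{22}}} = \sqrt{1051 + 3779 \left(-22\right)} = \sqrt{1051 - 83138} = \sqrt{-82087} = i \sqrt{82087}$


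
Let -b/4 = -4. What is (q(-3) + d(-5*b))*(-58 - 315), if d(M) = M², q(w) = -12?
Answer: -2382724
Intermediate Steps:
b = 16 (b = -4*(-4) = 16)
(q(-3) + d(-5*b))*(-58 - 315) = (-12 + (-5*16)²)*(-58 - 315) = (-12 + (-80)²)*(-373) = (-12 + 6400)*(-373) = 6388*(-373) = -2382724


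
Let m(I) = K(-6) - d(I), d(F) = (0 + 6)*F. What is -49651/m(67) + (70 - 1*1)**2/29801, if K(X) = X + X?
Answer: 1481620505/12337614 ≈ 120.09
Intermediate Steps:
K(X) = 2*X
d(F) = 6*F
m(I) = -12 - 6*I (m(I) = 2*(-6) - 6*I = -12 - 6*I)
-49651/m(67) + (70 - 1*1)**2/29801 = -49651/(-12 - 6*67) + (70 - 1*1)**2/29801 = -49651/(-12 - 402) + (70 - 1)**2*(1/29801) = -49651/(-414) + 69**2*(1/29801) = -49651*(-1/414) + 4761*(1/29801) = 49651/414 + 4761/29801 = 1481620505/12337614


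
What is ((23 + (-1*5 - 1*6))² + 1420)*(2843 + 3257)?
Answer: 9540400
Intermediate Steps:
((23 + (-1*5 - 1*6))² + 1420)*(2843 + 3257) = ((23 + (-5 - 6))² + 1420)*6100 = ((23 - 11)² + 1420)*6100 = (12² + 1420)*6100 = (144 + 1420)*6100 = 1564*6100 = 9540400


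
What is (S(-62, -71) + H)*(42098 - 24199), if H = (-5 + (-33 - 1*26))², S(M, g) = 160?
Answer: 76178144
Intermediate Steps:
H = 4096 (H = (-5 + (-33 - 26))² = (-5 - 59)² = (-64)² = 4096)
(S(-62, -71) + H)*(42098 - 24199) = (160 + 4096)*(42098 - 24199) = 4256*17899 = 76178144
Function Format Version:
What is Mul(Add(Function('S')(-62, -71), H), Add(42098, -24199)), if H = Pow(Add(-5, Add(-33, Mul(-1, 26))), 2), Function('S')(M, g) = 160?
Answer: 76178144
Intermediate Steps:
H = 4096 (H = Pow(Add(-5, Add(-33, -26)), 2) = Pow(Add(-5, -59), 2) = Pow(-64, 2) = 4096)
Mul(Add(Function('S')(-62, -71), H), Add(42098, -24199)) = Mul(Add(160, 4096), Add(42098, -24199)) = Mul(4256, 17899) = 76178144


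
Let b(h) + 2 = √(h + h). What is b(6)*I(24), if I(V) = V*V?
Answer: -1152 + 1152*√3 ≈ 843.32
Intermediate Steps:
I(V) = V²
b(h) = -2 + √2*√h (b(h) = -2 + √(h + h) = -2 + √(2*h) = -2 + √2*√h)
b(6)*I(24) = (-2 + √2*√6)*24² = (-2 + 2*√3)*576 = -1152 + 1152*√3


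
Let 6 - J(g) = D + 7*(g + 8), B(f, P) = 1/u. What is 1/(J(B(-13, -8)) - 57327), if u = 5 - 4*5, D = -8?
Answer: -15/860528 ≈ -1.7431e-5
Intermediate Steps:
u = -15 (u = 5 - 20 = -15)
B(f, P) = -1/15 (B(f, P) = 1/(-15) = -1/15)
J(g) = -42 - 7*g (J(g) = 6 - (-8 + 7*(g + 8)) = 6 - (-8 + 7*(8 + g)) = 6 - (-8 + (56 + 7*g)) = 6 - (48 + 7*g) = 6 + (-48 - 7*g) = -42 - 7*g)
1/(J(B(-13, -8)) - 57327) = 1/((-42 - 7*(-1/15)) - 57327) = 1/((-42 + 7/15) - 57327) = 1/(-623/15 - 57327) = 1/(-860528/15) = -15/860528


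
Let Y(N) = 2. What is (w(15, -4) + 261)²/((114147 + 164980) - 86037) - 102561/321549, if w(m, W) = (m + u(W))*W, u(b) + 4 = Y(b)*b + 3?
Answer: -580805903/20695965470 ≈ -0.028064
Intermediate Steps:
u(b) = -1 + 2*b (u(b) = -4 + (2*b + 3) = -4 + (3 + 2*b) = -1 + 2*b)
w(m, W) = W*(-1 + m + 2*W) (w(m, W) = (m + (-1 + 2*W))*W = (-1 + m + 2*W)*W = W*(-1 + m + 2*W))
(w(15, -4) + 261)²/((114147 + 164980) - 86037) - 102561/321549 = (-4*(-1 + 15 + 2*(-4)) + 261)²/((114147 + 164980) - 86037) - 102561/321549 = (-4*(-1 + 15 - 8) + 261)²/(279127 - 86037) - 102561*1/321549 = (-4*6 + 261)²/193090 - 34187/107183 = (-24 + 261)²*(1/193090) - 34187/107183 = 237²*(1/193090) - 34187/107183 = 56169*(1/193090) - 34187/107183 = 56169/193090 - 34187/107183 = -580805903/20695965470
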